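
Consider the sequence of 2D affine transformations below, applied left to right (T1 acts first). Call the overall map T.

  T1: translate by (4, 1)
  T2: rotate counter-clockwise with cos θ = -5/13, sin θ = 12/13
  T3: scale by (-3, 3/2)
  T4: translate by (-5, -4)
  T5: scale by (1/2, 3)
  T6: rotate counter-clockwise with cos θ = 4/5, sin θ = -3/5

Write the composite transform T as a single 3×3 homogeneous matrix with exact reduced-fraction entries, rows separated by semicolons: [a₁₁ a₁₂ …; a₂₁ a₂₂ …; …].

T = [192/65 9/130 349/130; 387/130 -144/65 207/130; 0 0 1]

T1 = [1 0 4; 0 1 1; 0 0 1]
T2·T1 = [-5/13 -12/13 -32/13; 12/13 -5/13 43/13; 0 0 1]
T3·…·T1 = [15/13 36/13 96/13; 18/13 -15/26 129/26; 0 0 1]
T4·…·T1 = [15/13 36/13 31/13; 18/13 -15/26 25/26; 0 0 1]
T5·…·T1 = [15/26 18/13 31/26; 54/13 -45/26 75/26; 0 0 1]
T6·…·T1 = [192/65 9/130 349/130; 387/130 -144/65 207/130; 0 0 1]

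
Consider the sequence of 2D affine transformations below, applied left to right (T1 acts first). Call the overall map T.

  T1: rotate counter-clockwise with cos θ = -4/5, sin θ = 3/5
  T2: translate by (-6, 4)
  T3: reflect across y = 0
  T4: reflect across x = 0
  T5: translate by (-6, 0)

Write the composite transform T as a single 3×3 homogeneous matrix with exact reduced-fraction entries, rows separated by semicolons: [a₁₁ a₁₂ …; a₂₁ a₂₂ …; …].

T = [4/5 3/5 0; -3/5 4/5 -4; 0 0 1]

T1 = [-4/5 -3/5 0; 3/5 -4/5 0; 0 0 1]
T2·T1 = [-4/5 -3/5 -6; 3/5 -4/5 4; 0 0 1]
T3·…·T1 = [-4/5 -3/5 -6; -3/5 4/5 -4; 0 0 1]
T4·…·T1 = [4/5 3/5 6; -3/5 4/5 -4; 0 0 1]
T5·…·T1 = [4/5 3/5 0; -3/5 4/5 -4; 0 0 1]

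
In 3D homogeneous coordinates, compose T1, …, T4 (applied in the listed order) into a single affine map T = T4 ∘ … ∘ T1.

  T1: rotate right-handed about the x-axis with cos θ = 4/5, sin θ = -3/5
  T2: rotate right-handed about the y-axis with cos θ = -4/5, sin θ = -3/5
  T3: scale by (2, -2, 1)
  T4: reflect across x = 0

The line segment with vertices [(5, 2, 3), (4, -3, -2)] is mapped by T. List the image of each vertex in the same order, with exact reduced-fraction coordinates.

image vertices: (236/25, -34/5, 51/25), (166/25, 36/5, 56/25)

T1 rotate right-handed about the x-axis with cos θ = 4/5, sin θ = -3/5: (5, 2, 3) → (5, 17/5, 6/5); (4, -3, -2) → (4, -18/5, 1/5)
T2 rotate right-handed about the y-axis with cos θ = -4/5, sin θ = -3/5: (5, 17/5, 6/5) → (-118/25, 17/5, 51/25); (4, -18/5, 1/5) → (-83/25, -18/5, 56/25)
T3 scale by (2, -2, 1): (-118/25, 17/5, 51/25) → (-236/25, -34/5, 51/25); (-83/25, -18/5, 56/25) → (-166/25, 36/5, 56/25)
T4 reflect across x = 0: (-236/25, -34/5, 51/25) → (236/25, -34/5, 51/25); (-166/25, 36/5, 56/25) → (166/25, 36/5, 56/25)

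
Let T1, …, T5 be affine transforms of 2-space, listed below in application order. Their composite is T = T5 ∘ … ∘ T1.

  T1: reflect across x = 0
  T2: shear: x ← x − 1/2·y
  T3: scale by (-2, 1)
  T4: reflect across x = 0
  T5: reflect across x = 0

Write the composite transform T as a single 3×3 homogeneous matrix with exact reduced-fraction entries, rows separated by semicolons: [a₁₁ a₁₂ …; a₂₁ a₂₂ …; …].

T = [2 1 0; 0 1 0; 0 0 1]

T1 = [-1 0 0; 0 1 0; 0 0 1]
T2·T1 = [-1 -1/2 0; 0 1 0; 0 0 1]
T3·…·T1 = [2 1 0; 0 1 0; 0 0 1]
T4·…·T1 = [-2 -1 0; 0 1 0; 0 0 1]
T5·…·T1 = [2 1 0; 0 1 0; 0 0 1]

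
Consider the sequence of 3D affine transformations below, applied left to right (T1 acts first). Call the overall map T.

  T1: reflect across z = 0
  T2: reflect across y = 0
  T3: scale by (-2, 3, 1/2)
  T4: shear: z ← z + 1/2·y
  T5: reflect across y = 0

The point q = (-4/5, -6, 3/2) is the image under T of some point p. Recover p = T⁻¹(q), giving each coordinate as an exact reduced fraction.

p = (2/5, -2, 3)

T1 = [1 0 0 0; 0 1 0 0; 0 0 -1 0; 0 0 0 1]
T2·T1 = [1 0 0 0; 0 -1 0 0; 0 0 -1 0; 0 0 0 1]
T3·…·T1 = [-2 0 0 0; 0 -3 0 0; 0 0 -1/2 0; 0 0 0 1]
T4·…·T1 = [-2 0 0 0; 0 -3 0 0; 0 -3/2 -1/2 0; 0 0 0 1]
T5·…·T1 = [-2 0 0 0; 0 3 0 0; 0 -3/2 -1/2 0; 0 0 0 1]
det M = 3; M⁻¹ = [-1/2 0 0 0; 0 1/3 0 0; 0 -1 -2 0; 0 0 0 1]
M⁻¹ · (-4/5, -6, 3/2)ᵀ = (2/5, -2, 3)ᵀ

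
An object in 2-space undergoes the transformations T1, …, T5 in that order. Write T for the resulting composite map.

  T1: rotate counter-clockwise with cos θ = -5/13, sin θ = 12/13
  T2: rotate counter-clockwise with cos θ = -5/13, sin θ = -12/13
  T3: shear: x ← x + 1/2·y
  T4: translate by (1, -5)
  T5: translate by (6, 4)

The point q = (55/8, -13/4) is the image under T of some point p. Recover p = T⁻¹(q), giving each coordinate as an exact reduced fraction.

T1 = [-5/13 -12/13 0; 12/13 -5/13 0; 0 0 1]
T2·T1 = [1 0 0; 0 1 0; 0 0 1]
T3·…·T1 = [1 1/2 0; 0 1 0; 0 0 1]
T4·…·T1 = [1 1/2 1; 0 1 -5; 0 0 1]
T5·…·T1 = [1 1/2 7; 0 1 -1; 0 0 1]
det M = 1; M⁻¹ = [1 -1/2 -15/2; 0 1 1; 0 0 1]
M⁻¹ · (55/8, -13/4)ᵀ = (1, -9/4)ᵀ

p = (1, -9/4)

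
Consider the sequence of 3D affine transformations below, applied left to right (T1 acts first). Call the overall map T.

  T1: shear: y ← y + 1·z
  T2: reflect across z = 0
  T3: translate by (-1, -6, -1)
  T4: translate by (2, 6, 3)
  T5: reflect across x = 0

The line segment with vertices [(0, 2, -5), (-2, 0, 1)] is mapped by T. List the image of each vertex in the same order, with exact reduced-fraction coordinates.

image vertices: (-1, -3, 7), (1, 1, 1)

T1 shear: y ← y + 1·z: (0, 2, -5) → (0, -3, -5); (-2, 0, 1) → (-2, 1, 1)
T2 reflect across z = 0: (0, -3, -5) → (0, -3, 5); (-2, 1, 1) → (-2, 1, -1)
T3 translate by (-1, -6, -1): (0, -3, 5) → (-1, -9, 4); (-2, 1, -1) → (-3, -5, -2)
T4 translate by (2, 6, 3): (-1, -9, 4) → (1, -3, 7); (-3, -5, -2) → (-1, 1, 1)
T5 reflect across x = 0: (1, -3, 7) → (-1, -3, 7); (-1, 1, 1) → (1, 1, 1)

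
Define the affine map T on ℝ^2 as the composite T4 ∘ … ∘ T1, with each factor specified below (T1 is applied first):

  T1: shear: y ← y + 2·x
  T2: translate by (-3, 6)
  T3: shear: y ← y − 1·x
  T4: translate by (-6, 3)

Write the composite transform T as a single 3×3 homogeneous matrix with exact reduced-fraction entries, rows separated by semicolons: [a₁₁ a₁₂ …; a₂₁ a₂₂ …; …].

T1 = [1 0 0; 2 1 0; 0 0 1]
T2·T1 = [1 0 -3; 2 1 6; 0 0 1]
T3·…·T1 = [1 0 -3; 1 1 9; 0 0 1]
T4·…·T1 = [1 0 -9; 1 1 12; 0 0 1]

T = [1 0 -9; 1 1 12; 0 0 1]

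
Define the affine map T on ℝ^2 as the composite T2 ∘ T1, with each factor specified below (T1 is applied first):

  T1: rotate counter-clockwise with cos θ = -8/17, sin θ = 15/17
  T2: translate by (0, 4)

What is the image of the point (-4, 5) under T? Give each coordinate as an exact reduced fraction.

T(p) = (-43/17, -32/17)

T1 rotate counter-clockwise with cos θ = -8/17, sin θ = 15/17: (-4, 5) → (-43/17, -100/17)
T2 translate by (0, 4): (-43/17, -100/17) → (-43/17, -32/17)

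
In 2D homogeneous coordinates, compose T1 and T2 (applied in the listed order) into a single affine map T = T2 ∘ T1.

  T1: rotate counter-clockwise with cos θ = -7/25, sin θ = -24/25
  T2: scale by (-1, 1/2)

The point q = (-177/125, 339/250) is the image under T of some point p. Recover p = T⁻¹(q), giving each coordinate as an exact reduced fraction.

T1 = [-7/25 24/25 0; -24/25 -7/25 0; 0 0 1]
T2·T1 = [7/25 -24/25 0; -12/25 -7/50 0; 0 0 1]
det M = -1/2; M⁻¹ = [7/25 -48/25 0; -24/25 -14/25 0; 0 0 1]
M⁻¹ · (-177/125, 339/250)ᵀ = (-3, 3/5)ᵀ

p = (-3, 3/5)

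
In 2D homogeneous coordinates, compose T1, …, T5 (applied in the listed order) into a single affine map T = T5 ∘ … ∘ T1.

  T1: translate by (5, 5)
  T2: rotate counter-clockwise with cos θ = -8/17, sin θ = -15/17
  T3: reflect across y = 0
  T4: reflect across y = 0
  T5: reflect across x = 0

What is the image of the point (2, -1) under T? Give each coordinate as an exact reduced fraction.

T(p) = (-4/17, -137/17)

T1 translate by (5, 5): (2, -1) → (7, 4)
T2 rotate counter-clockwise with cos θ = -8/17, sin θ = -15/17: (7, 4) → (4/17, -137/17)
T3 reflect across y = 0: (4/17, -137/17) → (4/17, 137/17)
T4 reflect across y = 0: (4/17, 137/17) → (4/17, -137/17)
T5 reflect across x = 0: (4/17, -137/17) → (-4/17, -137/17)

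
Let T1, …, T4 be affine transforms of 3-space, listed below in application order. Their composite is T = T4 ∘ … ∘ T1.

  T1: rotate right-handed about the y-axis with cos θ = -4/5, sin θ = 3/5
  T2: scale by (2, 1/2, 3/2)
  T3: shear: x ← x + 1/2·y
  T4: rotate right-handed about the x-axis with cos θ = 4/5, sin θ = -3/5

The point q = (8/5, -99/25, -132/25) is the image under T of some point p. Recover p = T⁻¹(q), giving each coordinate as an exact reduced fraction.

T1 = [-4/5 0 3/5 0; 0 1 0 0; -3/5 0 -4/5 0; 0 0 0 1]
T2·T1 = [-8/5 0 6/5 0; 0 1/2 0 0; -9/10 0 -6/5 0; 0 0 0 1]
T3·…·T1 = [-8/5 1/4 6/5 0; 0 1/2 0 0; -9/10 0 -6/5 0; 0 0 0 1]
T4·…·T1 = [-8/5 1/4 6/5 0; -27/50 2/5 -18/25 0; -18/25 -3/10 -24/25 0; 0 0 0 1]
det M = 3/2; M⁻¹ = [-2/5 -2/25 -11/25 0; 0 8/5 -6/5 0; 3/10 -11/25 -101/300 0; 0 0 0 1]
M⁻¹ · (8/5, -99/25, -132/25)ᵀ = (2, 0, 4)ᵀ

p = (2, 0, 4)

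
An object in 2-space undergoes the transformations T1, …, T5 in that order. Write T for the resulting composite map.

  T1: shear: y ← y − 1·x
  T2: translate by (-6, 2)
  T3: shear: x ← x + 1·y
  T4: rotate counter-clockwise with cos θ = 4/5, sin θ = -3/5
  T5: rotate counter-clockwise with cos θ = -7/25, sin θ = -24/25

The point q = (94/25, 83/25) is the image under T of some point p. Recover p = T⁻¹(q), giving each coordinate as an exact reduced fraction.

p = (7/5, -1)

T1 = [1 0 0; -1 1 0; 0 0 1]
T2·T1 = [1 0 -6; -1 1 2; 0 0 1]
T3·…·T1 = [0 1 -4; -1 1 2; 0 0 1]
T4·…·T1 = [-3/5 7/5 -2; -4/5 1/5 4; 0 0 1]
T5·…·T1 = [-3/5 -1/5 22/5; 4/5 -7/5 4/5; 0 0 1]
det M = 1; M⁻¹ = [-7/5 1/5 6; -4/5 -3/5 4; 0 0 1]
M⁻¹ · (94/25, 83/25)ᵀ = (7/5, -1)ᵀ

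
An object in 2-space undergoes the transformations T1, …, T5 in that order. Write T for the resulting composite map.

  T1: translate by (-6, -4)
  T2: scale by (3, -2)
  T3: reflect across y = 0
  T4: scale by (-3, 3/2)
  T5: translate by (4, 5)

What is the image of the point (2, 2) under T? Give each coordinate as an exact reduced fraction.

T1 translate by (-6, -4): (2, 2) → (-4, -2)
T2 scale by (3, -2): (-4, -2) → (-12, 4)
T3 reflect across y = 0: (-12, 4) → (-12, -4)
T4 scale by (-3, 3/2): (-12, -4) → (36, -6)
T5 translate by (4, 5): (36, -6) → (40, -1)

T(p) = (40, -1)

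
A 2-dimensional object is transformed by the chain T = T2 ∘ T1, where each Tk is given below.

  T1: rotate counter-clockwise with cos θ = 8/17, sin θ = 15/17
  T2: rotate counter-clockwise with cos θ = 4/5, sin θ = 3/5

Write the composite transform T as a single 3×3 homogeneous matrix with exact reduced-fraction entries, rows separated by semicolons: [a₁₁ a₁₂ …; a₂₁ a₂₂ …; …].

T1 = [8/17 -15/17 0; 15/17 8/17 0; 0 0 1]
T2·T1 = [-13/85 -84/85 0; 84/85 -13/85 0; 0 0 1]

T = [-13/85 -84/85 0; 84/85 -13/85 0; 0 0 1]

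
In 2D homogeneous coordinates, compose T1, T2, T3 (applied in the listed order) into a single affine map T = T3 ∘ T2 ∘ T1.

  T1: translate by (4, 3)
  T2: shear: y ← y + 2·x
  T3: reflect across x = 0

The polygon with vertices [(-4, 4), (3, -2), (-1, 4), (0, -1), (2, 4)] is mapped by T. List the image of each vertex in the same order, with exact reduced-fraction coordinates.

T1 translate by (4, 3): (-4, 4) → (0, 7); (3, -2) → (7, 1); (-1, 4) → (3, 7); (0, -1) → (4, 2); (2, 4) → (6, 7)
T2 shear: y ← y + 2·x: (0, 7) → (0, 7); (7, 1) → (7, 15); (3, 7) → (3, 13); (4, 2) → (4, 10); (6, 7) → (6, 19)
T3 reflect across x = 0: (0, 7) → (0, 7); (7, 15) → (-7, 15); (3, 13) → (-3, 13); (4, 10) → (-4, 10); (6, 19) → (-6, 19)

image vertices: (0, 7), (-7, 15), (-3, 13), (-4, 10), (-6, 19)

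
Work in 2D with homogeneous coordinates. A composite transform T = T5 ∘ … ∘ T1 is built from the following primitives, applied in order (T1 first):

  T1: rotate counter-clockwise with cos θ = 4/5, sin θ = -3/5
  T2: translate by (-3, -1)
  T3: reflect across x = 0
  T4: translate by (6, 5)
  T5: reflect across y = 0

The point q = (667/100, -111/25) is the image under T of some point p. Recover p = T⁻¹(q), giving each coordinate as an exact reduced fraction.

p = (8/5, 7/4)

T1 = [4/5 3/5 0; -3/5 4/5 0; 0 0 1]
T2·T1 = [4/5 3/5 -3; -3/5 4/5 -1; 0 0 1]
T3·…·T1 = [-4/5 -3/5 3; -3/5 4/5 -1; 0 0 1]
T4·…·T1 = [-4/5 -3/5 9; -3/5 4/5 4; 0 0 1]
T5·…·T1 = [-4/5 -3/5 9; 3/5 -4/5 -4; 0 0 1]
det M = 1; M⁻¹ = [-4/5 3/5 48/5; -3/5 -4/5 11/5; 0 0 1]
M⁻¹ · (667/100, -111/25)ᵀ = (8/5, 7/4)ᵀ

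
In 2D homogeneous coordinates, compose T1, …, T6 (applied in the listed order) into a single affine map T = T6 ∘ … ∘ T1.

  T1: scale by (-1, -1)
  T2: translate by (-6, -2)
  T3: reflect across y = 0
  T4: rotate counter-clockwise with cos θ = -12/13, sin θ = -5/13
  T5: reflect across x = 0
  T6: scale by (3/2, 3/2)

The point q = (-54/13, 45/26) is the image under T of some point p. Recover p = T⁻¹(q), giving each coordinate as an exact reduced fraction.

p = (-3, -2)

T1 = [-1 0 0; 0 -1 0; 0 0 1]
T2·T1 = [-1 0 -6; 0 -1 -2; 0 0 1]
T3·…·T1 = [-1 0 -6; 0 1 2; 0 0 1]
T4·…·T1 = [12/13 5/13 82/13; 5/13 -12/13 6/13; 0 0 1]
T5·…·T1 = [-12/13 -5/13 -82/13; 5/13 -12/13 6/13; 0 0 1]
T6·…·T1 = [-18/13 -15/26 -123/13; 15/26 -18/13 9/13; 0 0 1]
det M = 9/4; M⁻¹ = [-8/13 10/39 -6; -10/39 -8/13 -2; 0 0 1]
M⁻¹ · (-54/13, 45/26)ᵀ = (-3, -2)ᵀ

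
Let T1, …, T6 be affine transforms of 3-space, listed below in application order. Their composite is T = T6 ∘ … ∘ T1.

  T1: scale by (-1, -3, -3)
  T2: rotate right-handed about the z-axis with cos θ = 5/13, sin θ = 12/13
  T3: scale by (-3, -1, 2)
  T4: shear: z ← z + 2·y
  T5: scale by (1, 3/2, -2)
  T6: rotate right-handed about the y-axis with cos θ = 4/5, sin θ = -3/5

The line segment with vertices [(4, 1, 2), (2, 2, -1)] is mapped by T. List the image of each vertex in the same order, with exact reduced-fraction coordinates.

image vertices: (-372/65, 189/26, 96/65), (372/65, 81/13, -2046/65)

T1 scale by (-1, -3, -3): (4, 1, 2) → (-4, -3, -6); (2, 2, -1) → (-2, -6, 3)
T2 rotate right-handed about the z-axis with cos θ = 5/13, sin θ = 12/13: (-4, -3, -6) → (16/13, -63/13, -6); (-2, -6, 3) → (62/13, -54/13, 3)
T3 scale by (-3, -1, 2): (16/13, -63/13, -6) → (-48/13, 63/13, -12); (62/13, -54/13, 3) → (-186/13, 54/13, 6)
T4 shear: z ← z + 2·y: (-48/13, 63/13, -12) → (-48/13, 63/13, -30/13); (-186/13, 54/13, 6) → (-186/13, 54/13, 186/13)
T5 scale by (1, 3/2, -2): (-48/13, 63/13, -30/13) → (-48/13, 189/26, 60/13); (-186/13, 54/13, 186/13) → (-186/13, 81/13, -372/13)
T6 rotate right-handed about the y-axis with cos θ = 4/5, sin θ = -3/5: (-48/13, 189/26, 60/13) → (-372/65, 189/26, 96/65); (-186/13, 81/13, -372/13) → (372/65, 81/13, -2046/65)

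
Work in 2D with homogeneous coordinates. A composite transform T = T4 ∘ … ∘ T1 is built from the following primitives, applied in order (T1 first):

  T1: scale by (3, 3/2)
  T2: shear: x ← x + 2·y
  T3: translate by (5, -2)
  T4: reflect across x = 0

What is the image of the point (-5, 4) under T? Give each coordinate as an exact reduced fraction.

T(p) = (-2, 4)

T1 scale by (3, 3/2): (-5, 4) → (-15, 6)
T2 shear: x ← x + 2·y: (-15, 6) → (-3, 6)
T3 translate by (5, -2): (-3, 6) → (2, 4)
T4 reflect across x = 0: (2, 4) → (-2, 4)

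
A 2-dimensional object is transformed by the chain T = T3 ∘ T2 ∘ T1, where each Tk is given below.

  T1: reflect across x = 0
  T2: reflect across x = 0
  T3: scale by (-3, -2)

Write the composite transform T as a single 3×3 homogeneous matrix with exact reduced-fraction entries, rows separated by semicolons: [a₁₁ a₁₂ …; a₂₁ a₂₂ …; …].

T = [-3 0 0; 0 -2 0; 0 0 1]

T1 = [-1 0 0; 0 1 0; 0 0 1]
T2·T1 = [1 0 0; 0 1 0; 0 0 1]
T3·…·T1 = [-3 0 0; 0 -2 0; 0 0 1]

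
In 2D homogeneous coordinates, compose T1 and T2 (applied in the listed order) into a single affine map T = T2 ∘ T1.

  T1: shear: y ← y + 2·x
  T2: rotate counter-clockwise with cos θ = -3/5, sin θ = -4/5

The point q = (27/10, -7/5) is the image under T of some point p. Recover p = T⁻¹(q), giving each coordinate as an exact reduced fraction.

T1 = [1 0 0; 2 1 0; 0 0 1]
T2·T1 = [1 4/5 0; -2 -3/5 0; 0 0 1]
det M = 1; M⁻¹ = [-3/5 -4/5 0; 2 1 0; 0 0 1]
M⁻¹ · (27/10, -7/5)ᵀ = (-1/2, 4)ᵀ

p = (-1/2, 4)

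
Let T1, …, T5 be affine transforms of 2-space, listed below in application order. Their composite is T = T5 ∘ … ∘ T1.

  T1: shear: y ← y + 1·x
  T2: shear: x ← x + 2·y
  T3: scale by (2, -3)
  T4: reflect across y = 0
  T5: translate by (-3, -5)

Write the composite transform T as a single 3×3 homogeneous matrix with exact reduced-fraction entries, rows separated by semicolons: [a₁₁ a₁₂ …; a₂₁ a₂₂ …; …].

T1 = [1 0 0; 1 1 0; 0 0 1]
T2·T1 = [3 2 0; 1 1 0; 0 0 1]
T3·…·T1 = [6 4 0; -3 -3 0; 0 0 1]
T4·…·T1 = [6 4 0; 3 3 0; 0 0 1]
T5·…·T1 = [6 4 -3; 3 3 -5; 0 0 1]

T = [6 4 -3; 3 3 -5; 0 0 1]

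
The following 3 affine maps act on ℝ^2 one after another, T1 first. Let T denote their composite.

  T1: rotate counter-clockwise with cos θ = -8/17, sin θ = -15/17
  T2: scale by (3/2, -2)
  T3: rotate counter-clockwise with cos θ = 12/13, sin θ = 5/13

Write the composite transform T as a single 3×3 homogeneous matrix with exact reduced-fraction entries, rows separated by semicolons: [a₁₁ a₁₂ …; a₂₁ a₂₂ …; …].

T = [-294/221 190/221 0; 300/221 609/442 0; 0 0 1]

T1 = [-8/17 15/17 0; -15/17 -8/17 0; 0 0 1]
T2·T1 = [-12/17 45/34 0; 30/17 16/17 0; 0 0 1]
T3·…·T1 = [-294/221 190/221 0; 300/221 609/442 0; 0 0 1]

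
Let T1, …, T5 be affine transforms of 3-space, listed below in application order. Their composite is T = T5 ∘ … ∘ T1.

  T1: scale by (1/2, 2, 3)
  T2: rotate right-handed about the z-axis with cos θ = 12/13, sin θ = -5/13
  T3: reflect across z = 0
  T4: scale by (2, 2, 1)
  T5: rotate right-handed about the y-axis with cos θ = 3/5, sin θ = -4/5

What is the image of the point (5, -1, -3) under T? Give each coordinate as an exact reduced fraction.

T(p) = (-348/65, -73/13, 511/65)

T1 scale by (1/2, 2, 3): (5, -1, -3) → (5/2, -2, -9)
T2 rotate right-handed about the z-axis with cos θ = 12/13, sin θ = -5/13: (5/2, -2, -9) → (20/13, -73/26, -9)
T3 reflect across z = 0: (20/13, -73/26, -9) → (20/13, -73/26, 9)
T4 scale by (2, 2, 1): (20/13, -73/26, 9) → (40/13, -73/13, 9)
T5 rotate right-handed about the y-axis with cos θ = 3/5, sin θ = -4/5: (40/13, -73/13, 9) → (-348/65, -73/13, 511/65)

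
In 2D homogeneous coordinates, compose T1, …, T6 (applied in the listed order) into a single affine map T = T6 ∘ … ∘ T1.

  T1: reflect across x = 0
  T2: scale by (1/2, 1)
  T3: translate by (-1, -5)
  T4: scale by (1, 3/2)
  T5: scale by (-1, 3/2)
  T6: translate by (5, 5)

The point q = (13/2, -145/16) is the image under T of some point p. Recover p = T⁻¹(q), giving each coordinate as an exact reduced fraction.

T1 = [-1 0 0; 0 1 0; 0 0 1]
T2·T1 = [-1/2 0 0; 0 1 0; 0 0 1]
T3·…·T1 = [-1/2 0 -1; 0 1 -5; 0 0 1]
T4·…·T1 = [-1/2 0 -1; 0 3/2 -15/2; 0 0 1]
T5·…·T1 = [1/2 0 1; 0 9/4 -45/4; 0 0 1]
T6·…·T1 = [1/2 0 6; 0 9/4 -25/4; 0 0 1]
det M = 9/8; M⁻¹ = [2 0 -12; 0 4/9 25/9; 0 0 1]
M⁻¹ · (13/2, -145/16)ᵀ = (1, -5/4)ᵀ

p = (1, -5/4)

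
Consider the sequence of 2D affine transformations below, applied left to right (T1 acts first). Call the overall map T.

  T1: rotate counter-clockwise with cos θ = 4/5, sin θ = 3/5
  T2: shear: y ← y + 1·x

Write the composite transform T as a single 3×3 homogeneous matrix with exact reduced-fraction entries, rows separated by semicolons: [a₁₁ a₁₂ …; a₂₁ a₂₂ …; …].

T1 = [4/5 -3/5 0; 3/5 4/5 0; 0 0 1]
T2·T1 = [4/5 -3/5 0; 7/5 1/5 0; 0 0 1]

T = [4/5 -3/5 0; 7/5 1/5 0; 0 0 1]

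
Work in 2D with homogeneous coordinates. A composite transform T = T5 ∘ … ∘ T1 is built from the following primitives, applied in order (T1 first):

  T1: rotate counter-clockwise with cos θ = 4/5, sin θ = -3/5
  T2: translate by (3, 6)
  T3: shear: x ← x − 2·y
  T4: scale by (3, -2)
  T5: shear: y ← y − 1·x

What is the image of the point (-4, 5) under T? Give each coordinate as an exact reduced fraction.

T1 rotate counter-clockwise with cos θ = 4/5, sin θ = -3/5: (-4, 5) → (-1/5, 32/5)
T2 translate by (3, 6): (-1/5, 32/5) → (14/5, 62/5)
T3 shear: x ← x − 2·y: (14/5, 62/5) → (-22, 62/5)
T4 scale by (3, -2): (-22, 62/5) → (-66, -124/5)
T5 shear: y ← y − 1·x: (-66, -124/5) → (-66, 206/5)

T(p) = (-66, 206/5)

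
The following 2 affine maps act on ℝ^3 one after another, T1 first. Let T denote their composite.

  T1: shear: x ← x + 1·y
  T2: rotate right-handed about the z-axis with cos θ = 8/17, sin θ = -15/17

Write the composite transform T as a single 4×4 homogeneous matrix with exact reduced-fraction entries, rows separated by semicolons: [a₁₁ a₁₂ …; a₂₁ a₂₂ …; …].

T = [8/17 23/17 0 0; -15/17 -7/17 0 0; 0 0 1 0; 0 0 0 1]

T1 = [1 1 0 0; 0 1 0 0; 0 0 1 0; 0 0 0 1]
T2·T1 = [8/17 23/17 0 0; -15/17 -7/17 0 0; 0 0 1 0; 0 0 0 1]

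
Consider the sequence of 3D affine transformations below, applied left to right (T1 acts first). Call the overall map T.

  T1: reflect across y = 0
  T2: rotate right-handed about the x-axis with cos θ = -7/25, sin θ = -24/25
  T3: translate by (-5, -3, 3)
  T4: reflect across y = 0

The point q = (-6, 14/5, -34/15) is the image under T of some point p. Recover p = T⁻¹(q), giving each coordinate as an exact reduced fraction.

p = (-1, -5, 5/3)

T1 = [1 0 0 0; 0 -1 0 0; 0 0 1 0; 0 0 0 1]
T2·T1 = [1 0 0 0; 0 7/25 24/25 0; 0 24/25 -7/25 0; 0 0 0 1]
T3·…·T1 = [1 0 0 -5; 0 7/25 24/25 -3; 0 24/25 -7/25 3; 0 0 0 1]
T4·…·T1 = [1 0 0 -5; 0 -7/25 -24/25 3; 0 24/25 -7/25 3; 0 0 0 1]
det M = 1; M⁻¹ = [1 0 0 5; 0 -7/25 24/25 -51/25; 0 -24/25 -7/25 93/25; 0 0 0 1]
M⁻¹ · (-6, 14/5, -34/15)ᵀ = (-1, -5, 5/3)ᵀ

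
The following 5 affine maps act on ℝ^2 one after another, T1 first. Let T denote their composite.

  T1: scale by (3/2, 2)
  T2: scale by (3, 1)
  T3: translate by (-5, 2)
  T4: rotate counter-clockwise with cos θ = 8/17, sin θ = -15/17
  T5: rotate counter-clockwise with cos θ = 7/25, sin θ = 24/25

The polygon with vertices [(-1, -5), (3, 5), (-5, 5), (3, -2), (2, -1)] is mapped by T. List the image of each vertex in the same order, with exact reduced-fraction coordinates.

T1 scale by (3/2, 2): (-1, -5) → (-3/2, -10); (3, 5) → (9/2, 10); (-5, 5) → (-15/2, 10); (3, -2) → (9/2, -4); (2, -1) → (3, -2)
T2 scale by (3, 1): (-3/2, -10) → (-9/2, -10); (9/2, 10) → (27/2, 10); (-15/2, 10) → (-45/2, 10); (9/2, -4) → (27/2, -4); (3, -2) → (9, -2)
T3 translate by (-5, 2): (-9/2, -10) → (-19/2, -8); (27/2, 10) → (17/2, 12); (-45/2, 10) → (-55/2, 12); (27/2, -4) → (17/2, -2); (9, -2) → (4, 0)
T4 rotate counter-clockwise with cos θ = 8/17, sin θ = -15/17: (-19/2, -8) → (-196/17, 157/34); (17/2, 12) → (248/17, -63/34); (-55/2, 12) → (-40/17, 1017/34); (17/2, -2) → (38/17, -287/34); (4, 0) → (32/17, -60/17)
T5 rotate counter-clockwise with cos θ = 7/25, sin θ = 24/25: (-196/17, 157/34) → (-3256/425, -8309/850); (248/17, -63/34) → (2492/425, 11463/850); (-40/17, 1017/34) → (-12484/425, 5199/850); (38/17, -287/34) → (742/85, -37/170); (32/17, -60/17) → (1664/425, 348/425)

image vertices: (-3256/425, -8309/850), (2492/425, 11463/850), (-12484/425, 5199/850), (742/85, -37/170), (1664/425, 348/425)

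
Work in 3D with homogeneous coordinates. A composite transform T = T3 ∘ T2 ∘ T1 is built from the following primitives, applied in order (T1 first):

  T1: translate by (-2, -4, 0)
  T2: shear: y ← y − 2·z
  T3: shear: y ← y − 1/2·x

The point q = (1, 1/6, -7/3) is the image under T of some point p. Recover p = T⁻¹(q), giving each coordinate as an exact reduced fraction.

T1 = [1 0 0 -2; 0 1 0 -4; 0 0 1 0; 0 0 0 1]
T2·T1 = [1 0 0 -2; 0 1 -2 -4; 0 0 1 0; 0 0 0 1]
T3·…·T1 = [1 0 0 -2; -1/2 1 -2 -3; 0 0 1 0; 0 0 0 1]
det M = 1; M⁻¹ = [1 0 0 2; 1/2 1 2 4; 0 0 1 0; 0 0 0 1]
M⁻¹ · (1, 1/6, -7/3)ᵀ = (3, 0, -7/3)ᵀ

p = (3, 0, -7/3)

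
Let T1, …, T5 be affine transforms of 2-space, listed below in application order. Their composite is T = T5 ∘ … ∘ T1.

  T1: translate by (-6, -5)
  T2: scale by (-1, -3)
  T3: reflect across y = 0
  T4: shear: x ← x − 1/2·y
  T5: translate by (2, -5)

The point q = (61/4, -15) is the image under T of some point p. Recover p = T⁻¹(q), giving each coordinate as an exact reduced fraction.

T1 = [1 0 -6; 0 1 -5; 0 0 1]
T2·T1 = [-1 0 6; 0 -3 15; 0 0 1]
T3·…·T1 = [-1 0 6; 0 3 -15; 0 0 1]
T4·…·T1 = [-1 -3/2 27/2; 0 3 -15; 0 0 1]
T5·…·T1 = [-1 -3/2 31/2; 0 3 -20; 0 0 1]
det M = -3; M⁻¹ = [-1 -1/2 11/2; 0 1/3 20/3; 0 0 1]
M⁻¹ · (61/4, -15)ᵀ = (-9/4, 5/3)ᵀ

p = (-9/4, 5/3)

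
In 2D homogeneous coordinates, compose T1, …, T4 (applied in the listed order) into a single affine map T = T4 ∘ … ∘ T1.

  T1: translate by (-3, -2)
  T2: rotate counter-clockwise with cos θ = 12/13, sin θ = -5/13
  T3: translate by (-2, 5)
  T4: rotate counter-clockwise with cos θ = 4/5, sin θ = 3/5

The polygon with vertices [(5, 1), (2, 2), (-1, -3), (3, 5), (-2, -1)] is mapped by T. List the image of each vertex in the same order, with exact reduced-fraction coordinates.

T1 translate by (-3, -2): (5, 1) → (2, -1); (2, 2) → (-1, 0); (-1, -3) → (-4, -5); (3, 5) → (0, 3); (-2, -1) → (-5, -3)
T2 rotate counter-clockwise with cos θ = 12/13, sin θ = -5/13: (2, -1) → (19/13, -22/13); (-1, 0) → (-12/13, 5/13); (-4, -5) → (-73/13, -40/13); (0, 3) → (15/13, 36/13); (-5, -3) → (-75/13, -11/13)
T3 translate by (-2, 5): (19/13, -22/13) → (-7/13, 43/13); (-12/13, 5/13) → (-38/13, 70/13); (-73/13, -40/13) → (-99/13, 25/13); (15/13, 36/13) → (-11/13, 101/13); (-75/13, -11/13) → (-101/13, 54/13)
T4 rotate counter-clockwise with cos θ = 4/5, sin θ = 3/5: (-7/13, 43/13) → (-157/65, 151/65); (-38/13, 70/13) → (-362/65, 166/65); (-99/13, 25/13) → (-471/65, -197/65); (-11/13, 101/13) → (-347/65, 371/65); (-101/13, 54/13) → (-566/65, -87/65)

image vertices: (-157/65, 151/65), (-362/65, 166/65), (-471/65, -197/65), (-347/65, 371/65), (-566/65, -87/65)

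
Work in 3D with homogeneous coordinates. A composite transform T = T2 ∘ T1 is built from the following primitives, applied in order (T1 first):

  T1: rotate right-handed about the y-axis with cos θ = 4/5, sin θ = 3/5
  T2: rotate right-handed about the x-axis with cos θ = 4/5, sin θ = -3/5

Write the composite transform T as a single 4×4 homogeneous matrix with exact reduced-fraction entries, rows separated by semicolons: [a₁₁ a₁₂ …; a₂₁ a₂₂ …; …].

T = [4/5 0 3/5 0; -9/25 4/5 12/25 0; -12/25 -3/5 16/25 0; 0 0 0 1]

T1 = [4/5 0 3/5 0; 0 1 0 0; -3/5 0 4/5 0; 0 0 0 1]
T2·T1 = [4/5 0 3/5 0; -9/25 4/5 12/25 0; -12/25 -3/5 16/25 0; 0 0 0 1]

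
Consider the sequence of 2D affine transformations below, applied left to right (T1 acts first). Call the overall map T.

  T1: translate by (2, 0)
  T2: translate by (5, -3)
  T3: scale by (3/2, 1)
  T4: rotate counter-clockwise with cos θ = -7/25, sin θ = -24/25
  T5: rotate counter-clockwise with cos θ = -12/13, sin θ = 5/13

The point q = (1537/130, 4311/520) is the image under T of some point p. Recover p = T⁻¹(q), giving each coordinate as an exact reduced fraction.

p = (9/4, -1)

T1 = [1 0 2; 0 1 0; 0 0 1]
T2·T1 = [1 0 7; 0 1 -3; 0 0 1]
T3·…·T1 = [3/2 0 21/2; 0 1 -3; 0 0 1]
T4·…·T1 = [-21/50 24/25 -291/50; -36/25 -7/25 -231/25; 0 0 1]
T5·…·T1 = [306/325 -253/325 2901/325; 759/650 204/325 4089/650; 0 0 1]
det M = 3/2; M⁻¹ = [136/325 506/975 -7; -253/325 204/325 3; 0 0 1]
M⁻¹ · (1537/130, 4311/520)ᵀ = (9/4, -1)ᵀ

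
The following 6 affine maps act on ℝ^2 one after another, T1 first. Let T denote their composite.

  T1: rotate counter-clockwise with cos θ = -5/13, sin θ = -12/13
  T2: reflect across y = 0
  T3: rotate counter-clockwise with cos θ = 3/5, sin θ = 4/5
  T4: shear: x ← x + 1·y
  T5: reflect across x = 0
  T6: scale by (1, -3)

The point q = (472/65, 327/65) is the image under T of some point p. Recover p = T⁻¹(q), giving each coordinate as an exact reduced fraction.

p = (5, -3)

T1 = [-5/13 12/13 0; -12/13 -5/13 0; 0 0 1]
T2·T1 = [-5/13 12/13 0; 12/13 5/13 0; 0 0 1]
T3·…·T1 = [-63/65 16/65 0; 16/65 63/65 0; 0 0 1]
T4·…·T1 = [-47/65 79/65 0; 16/65 63/65 0; 0 0 1]
T5·…·T1 = [47/65 -79/65 0; 16/65 63/65 0; 0 0 1]
T6·…·T1 = [47/65 -79/65 0; -48/65 -189/65 0; 0 0 1]
det M = -3; M⁻¹ = [63/65 -79/195 0; -16/65 -47/195 0; 0 0 1]
M⁻¹ · (472/65, 327/65)ᵀ = (5, -3)ᵀ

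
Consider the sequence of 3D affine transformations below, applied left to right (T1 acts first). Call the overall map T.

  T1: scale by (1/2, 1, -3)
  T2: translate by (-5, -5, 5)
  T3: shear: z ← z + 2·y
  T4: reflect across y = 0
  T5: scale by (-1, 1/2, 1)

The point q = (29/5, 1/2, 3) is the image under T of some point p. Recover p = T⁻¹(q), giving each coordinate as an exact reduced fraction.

T1 = [1/2 0 0 0; 0 1 0 0; 0 0 -3 0; 0 0 0 1]
T2·T1 = [1/2 0 0 -5; 0 1 0 -5; 0 0 -3 5; 0 0 0 1]
T3·…·T1 = [1/2 0 0 -5; 0 1 0 -5; 0 2 -3 -5; 0 0 0 1]
T4·…·T1 = [1/2 0 0 -5; 0 -1 0 5; 0 2 -3 -5; 0 0 0 1]
T5·…·T1 = [-1/2 0 0 5; 0 -1/2 0 5/2; 0 2 -3 -5; 0 0 0 1]
det M = -3/4; M⁻¹ = [-2 0 0 10; 0 -2 0 5; 0 -4/3 -1/3 5/3; 0 0 0 1]
M⁻¹ · (29/5, 1/2, 3)ᵀ = (-8/5, 4, 0)ᵀ

p = (-8/5, 4, 0)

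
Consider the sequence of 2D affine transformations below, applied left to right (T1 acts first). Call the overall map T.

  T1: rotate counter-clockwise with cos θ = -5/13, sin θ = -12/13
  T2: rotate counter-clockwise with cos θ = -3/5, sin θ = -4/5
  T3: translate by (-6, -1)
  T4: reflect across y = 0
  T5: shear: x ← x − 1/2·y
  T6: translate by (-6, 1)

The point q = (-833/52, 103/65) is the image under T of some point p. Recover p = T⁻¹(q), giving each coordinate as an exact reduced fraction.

T1 = [-5/13 12/13 0; -12/13 -5/13 0; 0 0 1]
T2·T1 = [-33/65 -56/65 0; 56/65 -33/65 0; 0 0 1]
T3·…·T1 = [-33/65 -56/65 -6; 56/65 -33/65 -1; 0 0 1]
T4·…·T1 = [-33/65 -56/65 -6; -56/65 33/65 1; 0 0 1]
T5·…·T1 = [-1/13 -29/26 -13/2; -56/65 33/65 1; 0 0 1]
T6·…·T1 = [-1/13 -29/26 -25/2; -56/65 33/65 2; 0 0 1]
det M = -1; M⁻¹ = [-33/65 -29/26 -107/26; -56/65 1/13 -142/13; 0 0 1]
M⁻¹ · (-833/52, 103/65)ᵀ = (9/4, 3)ᵀ

p = (9/4, 3)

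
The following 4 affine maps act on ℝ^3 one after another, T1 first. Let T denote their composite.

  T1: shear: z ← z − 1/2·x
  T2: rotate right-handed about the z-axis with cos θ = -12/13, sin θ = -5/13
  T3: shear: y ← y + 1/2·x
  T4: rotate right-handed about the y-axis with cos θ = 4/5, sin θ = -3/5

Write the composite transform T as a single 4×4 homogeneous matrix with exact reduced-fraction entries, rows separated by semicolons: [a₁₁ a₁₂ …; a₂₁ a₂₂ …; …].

T1 = [1 0 0 0; 0 1 0 0; -1/2 0 1 0; 0 0 0 1]
T2·T1 = [-12/13 5/13 0 0; -5/13 -12/13 0 0; -1/2 0 1 0; 0 0 0 1]
T3·…·T1 = [-12/13 5/13 0 0; -11/13 -19/26 0 0; -1/2 0 1 0; 0 0 0 1]
T4·…·T1 = [-57/130 4/13 -3/5 0; -11/13 -19/26 0 0; -62/65 3/13 4/5 0; 0 0 0 1]

T = [-57/130 4/13 -3/5 0; -11/13 -19/26 0 0; -62/65 3/13 4/5 0; 0 0 0 1]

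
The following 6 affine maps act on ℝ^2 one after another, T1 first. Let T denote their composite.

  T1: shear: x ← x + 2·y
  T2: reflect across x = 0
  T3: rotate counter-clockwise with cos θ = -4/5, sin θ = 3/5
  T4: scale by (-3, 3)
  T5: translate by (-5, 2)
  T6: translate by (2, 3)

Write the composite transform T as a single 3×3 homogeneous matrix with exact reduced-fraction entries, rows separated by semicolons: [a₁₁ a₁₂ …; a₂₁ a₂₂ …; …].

T1 = [1 2 0; 0 1 0; 0 0 1]
T2·T1 = [-1 -2 0; 0 1 0; 0 0 1]
T3·…·T1 = [4/5 1 0; -3/5 -2 0; 0 0 1]
T4·…·T1 = [-12/5 -3 0; -9/5 -6 0; 0 0 1]
T5·…·T1 = [-12/5 -3 -5; -9/5 -6 2; 0 0 1]
T6·…·T1 = [-12/5 -3 -3; -9/5 -6 5; 0 0 1]

T = [-12/5 -3 -3; -9/5 -6 5; 0 0 1]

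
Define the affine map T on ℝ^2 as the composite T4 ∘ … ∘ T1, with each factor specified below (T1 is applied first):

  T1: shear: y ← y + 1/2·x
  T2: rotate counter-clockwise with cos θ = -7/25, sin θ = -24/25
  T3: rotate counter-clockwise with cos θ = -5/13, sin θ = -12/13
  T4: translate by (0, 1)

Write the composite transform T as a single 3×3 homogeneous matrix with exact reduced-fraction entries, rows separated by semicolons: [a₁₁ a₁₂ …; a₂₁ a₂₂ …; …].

T1 = [1 0 0; 1/2 1 0; 0 0 1]
T2·T1 = [1/5 24/25 0; -11/10 -7/25 0; 0 0 1]
T3·…·T1 = [-71/65 -204/325 0; 31/130 -253/325 0; 0 0 1]
T4·…·T1 = [-71/65 -204/325 0; 31/130 -253/325 1; 0 0 1]

T = [-71/65 -204/325 0; 31/130 -253/325 1; 0 0 1]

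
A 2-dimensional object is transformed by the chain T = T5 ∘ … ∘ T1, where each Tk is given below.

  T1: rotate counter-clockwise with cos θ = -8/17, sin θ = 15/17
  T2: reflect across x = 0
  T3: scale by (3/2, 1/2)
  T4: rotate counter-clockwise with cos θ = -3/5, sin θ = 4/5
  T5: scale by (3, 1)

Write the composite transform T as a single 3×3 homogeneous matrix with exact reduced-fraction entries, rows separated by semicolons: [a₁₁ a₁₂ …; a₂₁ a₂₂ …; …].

T = [-198/85 -309/170 0; 3/10 6/5 0; 0 0 1]

T1 = [-8/17 -15/17 0; 15/17 -8/17 0; 0 0 1]
T2·T1 = [8/17 15/17 0; 15/17 -8/17 0; 0 0 1]
T3·…·T1 = [12/17 45/34 0; 15/34 -4/17 0; 0 0 1]
T4·…·T1 = [-66/85 -103/170 0; 3/10 6/5 0; 0 0 1]
T5·…·T1 = [-198/85 -309/170 0; 3/10 6/5 0; 0 0 1]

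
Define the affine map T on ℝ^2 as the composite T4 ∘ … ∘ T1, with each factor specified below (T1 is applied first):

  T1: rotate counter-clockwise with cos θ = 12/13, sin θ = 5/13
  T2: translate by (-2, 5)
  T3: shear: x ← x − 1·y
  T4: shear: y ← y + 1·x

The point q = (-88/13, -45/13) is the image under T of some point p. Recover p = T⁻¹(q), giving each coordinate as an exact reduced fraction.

p = (-2, -1)

T1 = [12/13 -5/13 0; 5/13 12/13 0; 0 0 1]
T2·T1 = [12/13 -5/13 -2; 5/13 12/13 5; 0 0 1]
T3·…·T1 = [7/13 -17/13 -7; 5/13 12/13 5; 0 0 1]
T4·…·T1 = [7/13 -17/13 -7; 12/13 -5/13 -2; 0 0 1]
det M = 1; M⁻¹ = [-5/13 17/13 -1/13; -12/13 7/13 -70/13; 0 0 1]
M⁻¹ · (-88/13, -45/13)ᵀ = (-2, -1)ᵀ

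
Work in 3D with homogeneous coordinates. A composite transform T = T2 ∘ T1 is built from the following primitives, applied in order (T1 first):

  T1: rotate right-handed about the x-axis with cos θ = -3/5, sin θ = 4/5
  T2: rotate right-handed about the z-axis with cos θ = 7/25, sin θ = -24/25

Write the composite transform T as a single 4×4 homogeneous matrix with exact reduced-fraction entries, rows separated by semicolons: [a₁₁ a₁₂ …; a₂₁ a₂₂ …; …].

T = [7/25 -72/125 -96/125 0; -24/25 -21/125 -28/125 0; 0 4/5 -3/5 0; 0 0 0 1]

T1 = [1 0 0 0; 0 -3/5 -4/5 0; 0 4/5 -3/5 0; 0 0 0 1]
T2·T1 = [7/25 -72/125 -96/125 0; -24/25 -21/125 -28/125 0; 0 4/5 -3/5 0; 0 0 0 1]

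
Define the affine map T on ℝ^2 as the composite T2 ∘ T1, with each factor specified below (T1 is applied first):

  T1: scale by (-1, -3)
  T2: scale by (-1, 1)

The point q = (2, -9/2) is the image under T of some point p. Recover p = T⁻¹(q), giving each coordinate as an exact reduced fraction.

T1 = [-1 0 0; 0 -3 0; 0 0 1]
T2·T1 = [1 0 0; 0 -3 0; 0 0 1]
det M = -3; M⁻¹ = [1 0 0; 0 -1/3 0; 0 0 1]
M⁻¹ · (2, -9/2)ᵀ = (2, 3/2)ᵀ

p = (2, 3/2)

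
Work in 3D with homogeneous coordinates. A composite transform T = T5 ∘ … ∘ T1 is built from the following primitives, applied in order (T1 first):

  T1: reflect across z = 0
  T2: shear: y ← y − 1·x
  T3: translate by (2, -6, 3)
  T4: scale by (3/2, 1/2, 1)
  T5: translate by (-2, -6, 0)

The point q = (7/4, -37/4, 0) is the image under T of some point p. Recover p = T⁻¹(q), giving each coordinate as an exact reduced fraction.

T1 = [1 0 0 0; 0 1 0 0; 0 0 -1 0; 0 0 0 1]
T2·T1 = [1 0 0 0; -1 1 0 0; 0 0 -1 0; 0 0 0 1]
T3·…·T1 = [1 0 0 2; -1 1 0 -6; 0 0 -1 3; 0 0 0 1]
T4·…·T1 = [3/2 0 0 3; -1/2 1/2 0 -3; 0 0 -1 3; 0 0 0 1]
T5·…·T1 = [3/2 0 0 1; -1/2 1/2 0 -9; 0 0 -1 3; 0 0 0 1]
det M = -3/4; M⁻¹ = [2/3 0 0 -2/3; 2/3 2 0 52/3; 0 0 -1 3; 0 0 0 1]
M⁻¹ · (7/4, -37/4, 0)ᵀ = (1/2, 0, 3)ᵀ

p = (1/2, 0, 3)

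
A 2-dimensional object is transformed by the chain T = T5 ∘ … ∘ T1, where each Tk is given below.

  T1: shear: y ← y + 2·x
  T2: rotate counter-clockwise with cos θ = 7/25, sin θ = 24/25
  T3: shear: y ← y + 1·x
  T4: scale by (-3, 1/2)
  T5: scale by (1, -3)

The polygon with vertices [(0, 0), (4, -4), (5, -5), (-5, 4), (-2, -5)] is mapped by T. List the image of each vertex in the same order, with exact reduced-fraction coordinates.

image vertices: (0, 0), (204/25, -84/25), (51/5, -21/5), (-327/25, 159/50), (-606/25, -273/50)

T1 shear: y ← y + 2·x: (0, 0) → (0, 0); (4, -4) → (4, 4); (5, -5) → (5, 5); (-5, 4) → (-5, -6); (-2, -5) → (-2, -9)
T2 rotate counter-clockwise with cos θ = 7/25, sin θ = 24/25: (0, 0) → (0, 0); (4, 4) → (-68/25, 124/25); (5, 5) → (-17/5, 31/5); (-5, -6) → (109/25, -162/25); (-2, -9) → (202/25, -111/25)
T3 shear: y ← y + 1·x: (0, 0) → (0, 0); (-68/25, 124/25) → (-68/25, 56/25); (-17/5, 31/5) → (-17/5, 14/5); (109/25, -162/25) → (109/25, -53/25); (202/25, -111/25) → (202/25, 91/25)
T4 scale by (-3, 1/2): (0, 0) → (0, 0); (-68/25, 56/25) → (204/25, 28/25); (-17/5, 14/5) → (51/5, 7/5); (109/25, -53/25) → (-327/25, -53/50); (202/25, 91/25) → (-606/25, 91/50)
T5 scale by (1, -3): (0, 0) → (0, 0); (204/25, 28/25) → (204/25, -84/25); (51/5, 7/5) → (51/5, -21/5); (-327/25, -53/50) → (-327/25, 159/50); (-606/25, 91/50) → (-606/25, -273/50)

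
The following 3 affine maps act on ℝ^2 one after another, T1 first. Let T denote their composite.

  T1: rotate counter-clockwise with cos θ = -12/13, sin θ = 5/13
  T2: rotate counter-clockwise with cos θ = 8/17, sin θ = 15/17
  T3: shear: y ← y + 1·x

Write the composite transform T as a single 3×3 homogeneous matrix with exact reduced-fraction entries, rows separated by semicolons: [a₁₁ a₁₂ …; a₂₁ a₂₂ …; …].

T1 = [-12/13 -5/13 0; 5/13 -12/13 0; 0 0 1]
T2·T1 = [-171/221 140/221 0; -140/221 -171/221 0; 0 0 1]
T3·…·T1 = [-171/221 140/221 0; -311/221 -31/221 0; 0 0 1]

T = [-171/221 140/221 0; -311/221 -31/221 0; 0 0 1]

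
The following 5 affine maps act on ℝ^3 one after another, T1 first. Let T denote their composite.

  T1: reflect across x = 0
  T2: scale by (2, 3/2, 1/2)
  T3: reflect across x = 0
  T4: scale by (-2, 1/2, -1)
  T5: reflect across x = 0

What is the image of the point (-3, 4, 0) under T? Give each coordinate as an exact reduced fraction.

T(p) = (-12, 3, 0)

T1 reflect across x = 0: (-3, 4, 0) → (3, 4, 0)
T2 scale by (2, 3/2, 1/2): (3, 4, 0) → (6, 6, 0)
T3 reflect across x = 0: (6, 6, 0) → (-6, 6, 0)
T4 scale by (-2, 1/2, -1): (-6, 6, 0) → (12, 3, 0)
T5 reflect across x = 0: (12, 3, 0) → (-12, 3, 0)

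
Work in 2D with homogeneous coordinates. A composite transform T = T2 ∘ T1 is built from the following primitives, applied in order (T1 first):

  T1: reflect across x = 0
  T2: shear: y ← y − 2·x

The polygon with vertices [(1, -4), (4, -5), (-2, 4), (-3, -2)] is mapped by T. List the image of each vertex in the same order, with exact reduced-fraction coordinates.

T1 reflect across x = 0: (1, -4) → (-1, -4); (4, -5) → (-4, -5); (-2, 4) → (2, 4); (-3, -2) → (3, -2)
T2 shear: y ← y − 2·x: (-1, -4) → (-1, -2); (-4, -5) → (-4, 3); (2, 4) → (2, 0); (3, -2) → (3, -8)

image vertices: (-1, -2), (-4, 3), (2, 0), (3, -8)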